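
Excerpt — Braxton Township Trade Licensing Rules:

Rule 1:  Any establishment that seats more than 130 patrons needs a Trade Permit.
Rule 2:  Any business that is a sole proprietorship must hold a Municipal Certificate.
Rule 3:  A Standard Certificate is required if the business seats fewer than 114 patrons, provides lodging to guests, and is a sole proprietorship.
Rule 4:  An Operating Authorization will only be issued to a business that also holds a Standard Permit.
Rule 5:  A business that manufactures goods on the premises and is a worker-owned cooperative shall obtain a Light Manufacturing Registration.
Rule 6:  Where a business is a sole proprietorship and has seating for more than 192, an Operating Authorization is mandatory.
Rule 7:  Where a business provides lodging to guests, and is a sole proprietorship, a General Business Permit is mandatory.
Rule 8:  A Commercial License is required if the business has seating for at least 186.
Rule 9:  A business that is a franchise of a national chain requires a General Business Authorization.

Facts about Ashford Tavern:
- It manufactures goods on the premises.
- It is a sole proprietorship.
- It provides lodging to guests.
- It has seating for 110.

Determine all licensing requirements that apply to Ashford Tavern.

General Business Permit, Municipal Certificate, Standard Certificate

Rule 1: seating 110 ≤ 130 → Trade Permit not required.
Rule 2: is a sole proprietorship → Municipal Certificate required.
Rule 3: seating 110 < 114; provides lodging to guests; is a sole proprietorship → Standard Certificate required.
Rule 4: Operating Authorization is not required → no effect.
Rule 5: manufactures goods on the premises; is a sole proprietorship (not: is a worker-owned cooperative) → Light Manufacturing Registration not required.
Rule 6: is a sole proprietorship; seating 110 ≤ 192 → Operating Authorization not required.
Rule 7: provides lodging to guests; is a sole proprietorship → General Business Permit required.
Rule 8: seating 110 < 186 → Commercial License not required.
Rule 9: is a sole proprietorship (not: is a franchise of a national chain) → General Business Authorization not required.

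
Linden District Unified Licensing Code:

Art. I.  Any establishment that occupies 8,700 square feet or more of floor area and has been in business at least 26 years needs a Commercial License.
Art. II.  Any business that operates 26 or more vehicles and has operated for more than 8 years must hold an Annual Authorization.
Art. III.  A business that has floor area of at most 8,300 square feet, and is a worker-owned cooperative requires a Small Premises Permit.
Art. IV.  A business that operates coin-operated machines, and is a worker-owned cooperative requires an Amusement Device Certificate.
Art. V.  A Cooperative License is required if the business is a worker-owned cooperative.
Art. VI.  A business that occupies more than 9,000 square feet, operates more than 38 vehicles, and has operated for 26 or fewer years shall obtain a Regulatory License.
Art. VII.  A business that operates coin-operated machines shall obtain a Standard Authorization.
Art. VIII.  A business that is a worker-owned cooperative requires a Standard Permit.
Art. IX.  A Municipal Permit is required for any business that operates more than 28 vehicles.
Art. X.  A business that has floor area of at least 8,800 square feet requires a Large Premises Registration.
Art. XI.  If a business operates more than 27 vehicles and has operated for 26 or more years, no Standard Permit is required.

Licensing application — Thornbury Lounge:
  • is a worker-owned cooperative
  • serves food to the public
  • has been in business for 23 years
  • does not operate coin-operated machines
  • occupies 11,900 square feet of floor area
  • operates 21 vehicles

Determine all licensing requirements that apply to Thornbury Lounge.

Cooperative License, Large Premises Registration, Standard Permit

Art. I. floor area 11,900 square feet ≥ 8,700 square feet; years in business 23 < 26 → Commercial License not required.
Art. II. vehicles 21 < 26; years in business 23 > 8 → Annual Authorization not required.
Art. III. floor area 11,900 square feet > 8,300 square feet; is a worker-owned cooperative → Small Premises Permit not required.
Art. IV. does not operate coin-operated machines; is a worker-owned cooperative → Amusement Device Certificate not required.
Art. V. is a worker-owned cooperative → Cooperative License required.
Art. VI. floor area 11,900 square feet > 9,000 square feet; vehicles 21 ≤ 38; years in business 23 ≤ 26 → Regulatory License not required.
Art. VII. does not operate coin-operated machines → Standard Authorization not required.
Art. VIII. is a worker-owned cooperative → Standard Permit required.
Art. IX. vehicles 21 ≤ 28 → Municipal Permit not required.
Art. X. floor area 11,900 square feet ≥ 8,800 square feet → Large Premises Registration required.
Art. XI. vehicles 21 ≤ 27; years in business 23 < 26 → Standard Permit exemption does not apply.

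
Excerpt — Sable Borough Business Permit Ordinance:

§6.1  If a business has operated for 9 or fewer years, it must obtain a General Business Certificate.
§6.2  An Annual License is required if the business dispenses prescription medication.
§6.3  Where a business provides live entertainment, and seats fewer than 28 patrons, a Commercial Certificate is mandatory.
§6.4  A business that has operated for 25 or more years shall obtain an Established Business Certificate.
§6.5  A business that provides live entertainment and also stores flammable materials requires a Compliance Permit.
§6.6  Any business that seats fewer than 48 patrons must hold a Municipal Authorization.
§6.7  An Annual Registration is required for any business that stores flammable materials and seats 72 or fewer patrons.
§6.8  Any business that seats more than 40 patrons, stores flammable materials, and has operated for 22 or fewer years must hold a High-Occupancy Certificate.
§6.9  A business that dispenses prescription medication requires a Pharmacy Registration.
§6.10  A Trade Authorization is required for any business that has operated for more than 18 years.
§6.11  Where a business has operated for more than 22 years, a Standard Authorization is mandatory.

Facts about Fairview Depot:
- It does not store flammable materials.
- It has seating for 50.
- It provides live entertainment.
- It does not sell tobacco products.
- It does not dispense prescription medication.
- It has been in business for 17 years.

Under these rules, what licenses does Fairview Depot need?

None

§6.1 years in business 17 > 9 → General Business Certificate not required.
§6.2 does not dispense prescription medication → Annual License not required.
§6.3 provides live entertainment; seating 50 ≥ 28 → Commercial Certificate not required.
§6.4 years in business 17 < 25 → Established Business Certificate not required.
§6.5 provides live entertainment; does not store flammable materials → Compliance Permit not required.
§6.6 seating 50 ≥ 48 → Municipal Authorization not required.
§6.7 does not store flammable materials; seating 50 ≤ 72 → Annual Registration not required.
§6.8 seating 50 > 40; does not store flammable materials; years in business 17 ≤ 22 → High-Occupancy Certificate not required.
§6.9 does not dispense prescription medication → Pharmacy Registration not required.
§6.10 years in business 17 ≤ 18 → Trade Authorization not required.
§6.11 years in business 17 ≤ 22 → Standard Authorization not required.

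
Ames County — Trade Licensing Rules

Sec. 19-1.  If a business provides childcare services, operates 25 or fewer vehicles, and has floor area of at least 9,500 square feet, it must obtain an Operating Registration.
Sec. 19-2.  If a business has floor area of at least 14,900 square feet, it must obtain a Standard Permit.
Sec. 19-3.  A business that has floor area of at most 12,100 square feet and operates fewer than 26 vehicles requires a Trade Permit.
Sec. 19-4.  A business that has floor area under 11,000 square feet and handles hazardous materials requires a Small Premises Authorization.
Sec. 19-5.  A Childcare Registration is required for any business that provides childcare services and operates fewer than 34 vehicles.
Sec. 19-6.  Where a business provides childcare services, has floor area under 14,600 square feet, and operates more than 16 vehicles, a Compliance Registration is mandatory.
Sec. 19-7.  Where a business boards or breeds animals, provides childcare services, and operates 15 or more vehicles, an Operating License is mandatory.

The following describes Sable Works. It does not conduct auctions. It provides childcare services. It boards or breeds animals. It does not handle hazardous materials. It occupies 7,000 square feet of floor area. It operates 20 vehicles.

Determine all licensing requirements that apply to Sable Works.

Childcare Registration, Compliance Registration, Operating License, Trade Permit

Sec. 19-1. provides childcare services; vehicles 20 ≤ 25; floor area 7,000 square feet < 9,500 square feet → Operating Registration not required.
Sec. 19-2. floor area 7,000 square feet < 14,900 square feet → Standard Permit not required.
Sec. 19-3. floor area 7,000 square feet ≤ 12,100 square feet; vehicles 20 < 26 → Trade Permit required.
Sec. 19-4. floor area 7,000 square feet < 11,000 square feet; does not handle hazardous materials → Small Premises Authorization not required.
Sec. 19-5. provides childcare services; vehicles 20 < 34 → Childcare Registration required.
Sec. 19-6. provides childcare services; floor area 7,000 square feet < 14,600 square feet; vehicles 20 > 16 → Compliance Registration required.
Sec. 19-7. boards or breeds animals; provides childcare services; vehicles 20 ≥ 15 → Operating License required.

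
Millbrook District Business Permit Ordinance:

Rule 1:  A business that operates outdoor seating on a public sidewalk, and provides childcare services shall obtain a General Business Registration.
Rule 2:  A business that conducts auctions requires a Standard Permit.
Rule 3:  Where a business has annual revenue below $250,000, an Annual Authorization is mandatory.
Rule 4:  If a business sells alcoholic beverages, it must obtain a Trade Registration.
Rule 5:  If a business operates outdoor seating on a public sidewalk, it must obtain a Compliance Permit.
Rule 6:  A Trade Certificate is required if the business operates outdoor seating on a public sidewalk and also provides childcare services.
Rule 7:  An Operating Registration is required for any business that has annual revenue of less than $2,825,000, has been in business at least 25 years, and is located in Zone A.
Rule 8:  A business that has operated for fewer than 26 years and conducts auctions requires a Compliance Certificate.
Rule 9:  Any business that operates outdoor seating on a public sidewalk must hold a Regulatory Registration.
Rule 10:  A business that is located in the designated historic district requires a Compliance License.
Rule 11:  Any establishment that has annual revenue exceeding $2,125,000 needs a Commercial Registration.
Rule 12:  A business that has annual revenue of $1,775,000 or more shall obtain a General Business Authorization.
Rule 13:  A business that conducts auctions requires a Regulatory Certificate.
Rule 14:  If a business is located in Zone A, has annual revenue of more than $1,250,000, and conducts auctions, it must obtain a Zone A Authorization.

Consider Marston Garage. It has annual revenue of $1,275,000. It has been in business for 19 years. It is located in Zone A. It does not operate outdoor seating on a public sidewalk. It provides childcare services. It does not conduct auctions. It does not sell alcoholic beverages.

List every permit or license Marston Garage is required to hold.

None

Rule 1: does not operate outdoor seating on a public sidewalk; provides childcare services → General Business Registration not required.
Rule 2: does not conduct auctions → Standard Permit not required.
Rule 3: revenue $1,275,000 ≥ $250,000 → Annual Authorization not required.
Rule 4: does not sell alcoholic beverages → Trade Registration not required.
Rule 5: does not operate outdoor seating on a public sidewalk → Compliance Permit not required.
Rule 6: does not operate outdoor seating on a public sidewalk; provides childcare services → Trade Certificate not required.
Rule 7: revenue $1,275,000 < $2,825,000; years in business 19 < 25; is located in Zone A → Operating Registration not required.
Rule 8: years in business 19 < 26; does not conduct auctions → Compliance Certificate not required.
Rule 9: does not operate outdoor seating on a public sidewalk → Regulatory Registration not required.
Rule 10: is located in Zone A (not: is located in the designated historic district) → Compliance License not required.
Rule 11: revenue $1,275,000 ≤ $2,125,000 → Commercial Registration not required.
Rule 12: revenue $1,275,000 < $1,775,000 → General Business Authorization not required.
Rule 13: does not conduct auctions → Regulatory Certificate not required.
Rule 14: is located in Zone A; revenue $1,275,000 > $1,250,000; does not conduct auctions → Zone A Authorization not required.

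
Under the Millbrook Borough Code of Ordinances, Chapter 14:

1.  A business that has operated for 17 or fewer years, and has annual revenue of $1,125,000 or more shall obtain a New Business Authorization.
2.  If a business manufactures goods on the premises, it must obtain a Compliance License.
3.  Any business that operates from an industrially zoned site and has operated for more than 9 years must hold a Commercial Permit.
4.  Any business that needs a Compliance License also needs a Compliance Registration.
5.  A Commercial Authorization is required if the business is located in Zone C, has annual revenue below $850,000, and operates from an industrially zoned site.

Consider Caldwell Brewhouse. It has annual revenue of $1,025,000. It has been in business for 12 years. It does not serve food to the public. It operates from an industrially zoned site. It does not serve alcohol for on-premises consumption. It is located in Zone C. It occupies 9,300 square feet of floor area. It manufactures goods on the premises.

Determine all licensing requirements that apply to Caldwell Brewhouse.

Commercial Permit, Compliance License, Compliance Registration

1. years in business 12 ≤ 17; revenue $1,025,000 < $1,125,000 → New Business Authorization not required.
2. manufactures goods on the premises → Compliance License required.
3. operates from an industrially zoned site; years in business 12 > 9 → Commercial Permit required.
4. Compliance License is required → Compliance Registration also required.
5. is located in Zone C; revenue $1,025,000 ≥ $850,000; operates from an industrially zoned site → Commercial Authorization not required.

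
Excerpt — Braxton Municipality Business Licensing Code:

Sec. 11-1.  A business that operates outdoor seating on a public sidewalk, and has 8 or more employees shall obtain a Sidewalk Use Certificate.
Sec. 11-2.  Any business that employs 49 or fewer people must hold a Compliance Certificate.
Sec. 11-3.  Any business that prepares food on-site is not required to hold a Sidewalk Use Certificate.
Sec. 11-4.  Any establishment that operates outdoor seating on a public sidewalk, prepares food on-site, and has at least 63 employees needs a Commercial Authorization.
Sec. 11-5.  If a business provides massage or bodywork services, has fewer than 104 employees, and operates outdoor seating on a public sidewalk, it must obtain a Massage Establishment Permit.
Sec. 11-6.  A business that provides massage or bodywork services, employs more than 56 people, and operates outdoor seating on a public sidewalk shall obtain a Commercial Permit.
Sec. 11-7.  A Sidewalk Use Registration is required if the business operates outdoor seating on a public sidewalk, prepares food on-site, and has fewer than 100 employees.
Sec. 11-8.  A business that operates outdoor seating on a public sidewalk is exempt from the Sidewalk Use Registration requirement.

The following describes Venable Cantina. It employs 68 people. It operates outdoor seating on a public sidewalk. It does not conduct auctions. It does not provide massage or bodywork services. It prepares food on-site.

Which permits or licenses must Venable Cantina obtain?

Commercial Authorization

Sec. 11-1. operates outdoor seating on a public sidewalk; employees 68 ≥ 8 → Sidewalk Use Certificate required.
Sec. 11-2. employees 68 > 49 → Compliance Certificate not required.
Sec. 11-3. prepares food on-site → exempt from Sidewalk Use Certificate.
Sec. 11-4. operates outdoor seating on a public sidewalk; prepares food on-site; employees 68 ≥ 63 → Commercial Authorization required.
Sec. 11-5. does not provide massage or bodywork services; employees 68 < 104; operates outdoor seating on a public sidewalk → Massage Establishment Permit not required.
Sec. 11-6. does not provide massage or bodywork services; employees 68 > 56; operates outdoor seating on a public sidewalk → Commercial Permit not required.
Sec. 11-7. operates outdoor seating on a public sidewalk; prepares food on-site; employees 68 < 100 → Sidewalk Use Registration required.
Sec. 11-8. operates outdoor seating on a public sidewalk → exempt from Sidewalk Use Registration.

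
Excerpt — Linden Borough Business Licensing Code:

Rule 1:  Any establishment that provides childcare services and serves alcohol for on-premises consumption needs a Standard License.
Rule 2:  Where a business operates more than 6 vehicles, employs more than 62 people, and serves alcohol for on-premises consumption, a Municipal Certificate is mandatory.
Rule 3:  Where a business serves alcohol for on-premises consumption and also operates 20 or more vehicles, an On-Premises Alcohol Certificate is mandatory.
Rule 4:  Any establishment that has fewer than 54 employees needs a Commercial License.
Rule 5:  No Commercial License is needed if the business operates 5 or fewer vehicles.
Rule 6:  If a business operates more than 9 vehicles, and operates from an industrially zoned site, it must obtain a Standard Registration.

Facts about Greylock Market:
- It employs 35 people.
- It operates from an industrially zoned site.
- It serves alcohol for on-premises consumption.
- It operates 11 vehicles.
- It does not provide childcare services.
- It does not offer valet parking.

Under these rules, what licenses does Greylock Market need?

Commercial License, Standard Registration

Rule 1: does not provide childcare services; serves alcohol for on-premises consumption → Standard License not required.
Rule 2: vehicles 11 > 6; employees 35 ≤ 62; serves alcohol for on-premises consumption → Municipal Certificate not required.
Rule 3: serves alcohol for on-premises consumption; vehicles 11 < 20 → On-Premises Alcohol Certificate not required.
Rule 4: employees 35 < 54 → Commercial License required.
Rule 5: vehicles 11 > 5 → Commercial License exemption does not apply.
Rule 6: vehicles 11 > 9; operates from an industrially zoned site → Standard Registration required.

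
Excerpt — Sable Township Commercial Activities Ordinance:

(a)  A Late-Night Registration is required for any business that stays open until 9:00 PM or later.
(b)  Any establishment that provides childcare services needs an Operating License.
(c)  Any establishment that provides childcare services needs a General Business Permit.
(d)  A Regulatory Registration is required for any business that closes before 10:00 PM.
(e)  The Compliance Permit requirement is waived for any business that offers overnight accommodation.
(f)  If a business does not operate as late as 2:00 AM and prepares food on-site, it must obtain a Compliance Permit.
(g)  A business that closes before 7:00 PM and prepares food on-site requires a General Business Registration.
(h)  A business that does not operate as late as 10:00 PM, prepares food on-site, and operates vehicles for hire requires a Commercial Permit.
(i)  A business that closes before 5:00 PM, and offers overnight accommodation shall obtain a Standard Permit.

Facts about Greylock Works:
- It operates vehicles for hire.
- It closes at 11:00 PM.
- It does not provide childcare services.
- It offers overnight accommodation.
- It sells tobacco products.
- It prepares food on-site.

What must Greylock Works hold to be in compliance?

(a) closes 11:00 PM, after 9:00 PM → Late-Night Registration required.
(b) does not provide childcare services → Operating License not required.
(c) does not provide childcare services → General Business Permit not required.
(d) closes 11:00 PM, after 10:00 PM → Regulatory Registration not required.
(e) offers overnight accommodation → exempt from Compliance Permit.
(f) closes 11:00 PM, at/before 2:00 AM; prepares food on-site → Compliance Permit required.
(g) closes 11:00 PM, after 7:00 PM; prepares food on-site → General Business Registration not required.
(h) closes 11:00 PM, after 10:00 PM; prepares food on-site; operates vehicles for hire → Commercial Permit not required.
(i) closes 11:00 PM, after 5:00 PM; offers overnight accommodation → Standard Permit not required.

Late-Night Registration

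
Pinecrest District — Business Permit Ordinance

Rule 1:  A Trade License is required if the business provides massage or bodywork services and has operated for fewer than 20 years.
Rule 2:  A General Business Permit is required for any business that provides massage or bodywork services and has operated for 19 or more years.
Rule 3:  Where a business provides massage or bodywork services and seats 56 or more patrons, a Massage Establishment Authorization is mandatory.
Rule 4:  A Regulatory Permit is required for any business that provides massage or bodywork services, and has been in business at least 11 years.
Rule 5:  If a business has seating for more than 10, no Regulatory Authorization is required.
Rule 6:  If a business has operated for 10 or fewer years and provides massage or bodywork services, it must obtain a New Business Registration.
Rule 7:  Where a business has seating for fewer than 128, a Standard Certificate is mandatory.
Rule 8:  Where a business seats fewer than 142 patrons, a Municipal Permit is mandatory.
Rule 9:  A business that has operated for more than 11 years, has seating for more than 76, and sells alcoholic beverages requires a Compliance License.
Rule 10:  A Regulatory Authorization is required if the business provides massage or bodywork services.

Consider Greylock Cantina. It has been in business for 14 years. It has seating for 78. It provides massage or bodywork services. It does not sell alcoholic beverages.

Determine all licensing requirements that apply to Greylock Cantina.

Massage Establishment Authorization, Municipal Permit, Regulatory Permit, Standard Certificate, Trade License

Rule 1: provides massage or bodywork services; years in business 14 < 20 → Trade License required.
Rule 2: provides massage or bodywork services; years in business 14 < 19 → General Business Permit not required.
Rule 3: provides massage or bodywork services; seating 78 ≥ 56 → Massage Establishment Authorization required.
Rule 4: provides massage or bodywork services; years in business 14 ≥ 11 → Regulatory Permit required.
Rule 5: seating 78 > 10 → exempt from Regulatory Authorization.
Rule 6: years in business 14 > 10; provides massage or bodywork services → New Business Registration not required.
Rule 7: seating 78 < 128 → Standard Certificate required.
Rule 8: seating 78 < 142 → Municipal Permit required.
Rule 9: years in business 14 > 11; seating 78 > 76; does not sell alcoholic beverages → Compliance License not required.
Rule 10: provides massage or bodywork services → Regulatory Authorization required.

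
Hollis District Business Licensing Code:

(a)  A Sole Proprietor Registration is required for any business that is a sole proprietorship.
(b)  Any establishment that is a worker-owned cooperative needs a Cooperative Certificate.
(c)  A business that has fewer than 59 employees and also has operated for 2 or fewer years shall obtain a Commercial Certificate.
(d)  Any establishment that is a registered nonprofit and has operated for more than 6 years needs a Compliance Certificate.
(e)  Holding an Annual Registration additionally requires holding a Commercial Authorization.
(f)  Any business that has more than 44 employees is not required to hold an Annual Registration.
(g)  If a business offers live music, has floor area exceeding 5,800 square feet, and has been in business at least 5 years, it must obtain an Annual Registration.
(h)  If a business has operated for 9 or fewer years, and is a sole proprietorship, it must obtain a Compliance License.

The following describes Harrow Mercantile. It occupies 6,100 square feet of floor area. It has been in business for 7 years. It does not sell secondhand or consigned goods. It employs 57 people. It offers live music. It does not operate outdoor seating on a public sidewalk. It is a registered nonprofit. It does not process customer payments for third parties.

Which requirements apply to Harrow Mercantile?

Compliance Certificate

(a) is a registered nonprofit (not: is a sole proprietorship) → Sole Proprietor Registration not required.
(b) is a registered nonprofit (not: is a worker-owned cooperative) → Cooperative Certificate not required.
(c) employees 57 < 59; years in business 7 > 2 → Commercial Certificate not required.
(d) is a registered nonprofit; years in business 7 > 6 → Compliance Certificate required.
(e) Annual Registration is not required → no effect.
(f) employees 57 > 44 → exempt from Annual Registration.
(g) offers live music; floor area 6,100 square feet > 5,800 square feet; years in business 7 ≥ 5 → Annual Registration required.
(h) years in business 7 ≤ 9; is a registered nonprofit (not: is a sole proprietorship) → Compliance License not required.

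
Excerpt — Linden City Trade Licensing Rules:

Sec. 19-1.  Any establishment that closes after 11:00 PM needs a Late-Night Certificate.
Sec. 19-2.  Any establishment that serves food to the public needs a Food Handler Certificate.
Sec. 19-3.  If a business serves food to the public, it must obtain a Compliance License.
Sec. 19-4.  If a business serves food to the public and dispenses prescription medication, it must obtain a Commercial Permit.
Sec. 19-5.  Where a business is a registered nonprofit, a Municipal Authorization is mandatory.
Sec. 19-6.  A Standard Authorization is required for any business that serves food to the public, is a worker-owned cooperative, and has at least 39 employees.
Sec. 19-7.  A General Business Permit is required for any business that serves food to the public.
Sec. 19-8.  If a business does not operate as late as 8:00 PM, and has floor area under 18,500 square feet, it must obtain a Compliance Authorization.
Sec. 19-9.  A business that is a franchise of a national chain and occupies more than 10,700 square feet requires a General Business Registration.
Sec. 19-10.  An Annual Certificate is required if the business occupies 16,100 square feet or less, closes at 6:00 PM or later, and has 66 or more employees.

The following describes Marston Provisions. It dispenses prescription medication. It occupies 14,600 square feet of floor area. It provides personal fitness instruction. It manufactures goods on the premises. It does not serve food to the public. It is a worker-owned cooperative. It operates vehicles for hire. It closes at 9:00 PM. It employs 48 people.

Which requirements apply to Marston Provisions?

None

Sec. 19-1. closes 9:00 PM, at/before 11:00 PM → Late-Night Certificate not required.
Sec. 19-2. does not serve food to the public → Food Handler Certificate not required.
Sec. 19-3. does not serve food to the public → Compliance License not required.
Sec. 19-4. does not serve food to the public; dispenses prescription medication → Commercial Permit not required.
Sec. 19-5. is a worker-owned cooperative (not: is a registered nonprofit) → Municipal Authorization not required.
Sec. 19-6. does not serve food to the public; is a worker-owned cooperative; employees 48 ≥ 39 → Standard Authorization not required.
Sec. 19-7. does not serve food to the public → General Business Permit not required.
Sec. 19-8. closes 9:00 PM, after 8:00 PM; floor area 14,600 square feet < 18,500 square feet → Compliance Authorization not required.
Sec. 19-9. is a worker-owned cooperative (not: is a franchise of a national chain); floor area 14,600 square feet > 10,700 square feet → General Business Registration not required.
Sec. 19-10. floor area 14,600 square feet ≤ 16,100 square feet; closes 9:00 PM, after 6:00 PM; employees 48 < 66 → Annual Certificate not required.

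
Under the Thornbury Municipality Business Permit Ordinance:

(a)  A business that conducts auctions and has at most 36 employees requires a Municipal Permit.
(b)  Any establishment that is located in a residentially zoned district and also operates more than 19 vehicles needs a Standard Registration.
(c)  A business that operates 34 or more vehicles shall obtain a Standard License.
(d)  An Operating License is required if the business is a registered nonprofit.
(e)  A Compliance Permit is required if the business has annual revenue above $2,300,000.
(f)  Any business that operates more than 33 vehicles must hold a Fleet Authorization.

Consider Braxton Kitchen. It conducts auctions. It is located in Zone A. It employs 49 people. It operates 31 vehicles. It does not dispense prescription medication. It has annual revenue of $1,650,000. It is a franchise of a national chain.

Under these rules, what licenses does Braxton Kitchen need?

(a) conducts auctions; employees 49 > 36 → Municipal Permit not required.
(b) is located in Zone A (not: is located in a residentially zoned district); vehicles 31 > 19 → Standard Registration not required.
(c) vehicles 31 < 34 → Standard License not required.
(d) is a franchise of a national chain (not: is a registered nonprofit) → Operating License not required.
(e) revenue $1,650,000 ≤ $2,300,000 → Compliance Permit not required.
(f) vehicles 31 ≤ 33 → Fleet Authorization not required.

None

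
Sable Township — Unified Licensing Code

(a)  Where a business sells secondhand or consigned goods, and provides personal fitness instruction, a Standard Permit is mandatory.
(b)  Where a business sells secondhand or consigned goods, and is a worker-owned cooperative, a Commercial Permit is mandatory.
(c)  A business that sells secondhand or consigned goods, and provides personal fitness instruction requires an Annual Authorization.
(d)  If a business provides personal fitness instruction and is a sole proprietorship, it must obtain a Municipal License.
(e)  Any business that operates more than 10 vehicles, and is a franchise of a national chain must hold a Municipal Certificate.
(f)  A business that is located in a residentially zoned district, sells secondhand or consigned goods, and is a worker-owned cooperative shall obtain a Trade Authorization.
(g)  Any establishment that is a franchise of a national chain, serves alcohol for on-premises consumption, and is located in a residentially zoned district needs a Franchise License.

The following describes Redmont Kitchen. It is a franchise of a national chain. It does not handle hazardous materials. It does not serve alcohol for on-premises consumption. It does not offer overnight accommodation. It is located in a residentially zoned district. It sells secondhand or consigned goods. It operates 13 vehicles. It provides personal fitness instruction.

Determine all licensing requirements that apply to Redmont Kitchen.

(a) sells secondhand or consigned goods; provides personal fitness instruction → Standard Permit required.
(b) sells secondhand or consigned goods; is a franchise of a national chain (not: is a worker-owned cooperative) → Commercial Permit not required.
(c) sells secondhand or consigned goods; provides personal fitness instruction → Annual Authorization required.
(d) provides personal fitness instruction; is a franchise of a national chain (not: is a sole proprietorship) → Municipal License not required.
(e) vehicles 13 > 10; is a franchise of a national chain → Municipal Certificate required.
(f) is located in a residentially zoned district; sells secondhand or consigned goods; is a franchise of a national chain (not: is a worker-owned cooperative) → Trade Authorization not required.
(g) is a franchise of a national chain; does not serve alcohol for on-premises consumption; is located in a residentially zoned district → Franchise License not required.

Annual Authorization, Municipal Certificate, Standard Permit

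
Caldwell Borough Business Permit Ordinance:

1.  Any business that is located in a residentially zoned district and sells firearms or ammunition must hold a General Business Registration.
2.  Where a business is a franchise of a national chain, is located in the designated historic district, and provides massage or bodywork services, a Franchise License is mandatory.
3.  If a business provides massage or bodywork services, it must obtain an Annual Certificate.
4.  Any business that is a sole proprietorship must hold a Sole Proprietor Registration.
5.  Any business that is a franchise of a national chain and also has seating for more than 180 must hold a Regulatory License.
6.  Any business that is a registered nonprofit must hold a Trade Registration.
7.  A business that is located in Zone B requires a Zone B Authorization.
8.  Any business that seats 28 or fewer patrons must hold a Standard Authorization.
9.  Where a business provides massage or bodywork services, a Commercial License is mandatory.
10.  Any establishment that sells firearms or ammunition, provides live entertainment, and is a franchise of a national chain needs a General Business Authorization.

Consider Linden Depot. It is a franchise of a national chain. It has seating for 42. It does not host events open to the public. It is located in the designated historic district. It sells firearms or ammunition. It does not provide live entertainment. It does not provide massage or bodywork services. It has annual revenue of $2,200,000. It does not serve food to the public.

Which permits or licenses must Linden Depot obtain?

1. is located in the designated historic district (not: is located in a residentially zoned district); sells firearms or ammunition → General Business Registration not required.
2. is a franchise of a national chain; is located in the designated historic district; does not provide massage or bodywork services → Franchise License not required.
3. does not provide massage or bodywork services → Annual Certificate not required.
4. is a franchise of a national chain (not: is a sole proprietorship) → Sole Proprietor Registration not required.
5. is a franchise of a national chain; seating 42 ≤ 180 → Regulatory License not required.
6. is a franchise of a national chain (not: is a registered nonprofit) → Trade Registration not required.
7. is located in the designated historic district (not: is located in Zone B) → Zone B Authorization not required.
8. seating 42 > 28 → Standard Authorization not required.
9. does not provide massage or bodywork services → Commercial License not required.
10. sells firearms or ammunition; does not provide live entertainment; is a franchise of a national chain → General Business Authorization not required.

None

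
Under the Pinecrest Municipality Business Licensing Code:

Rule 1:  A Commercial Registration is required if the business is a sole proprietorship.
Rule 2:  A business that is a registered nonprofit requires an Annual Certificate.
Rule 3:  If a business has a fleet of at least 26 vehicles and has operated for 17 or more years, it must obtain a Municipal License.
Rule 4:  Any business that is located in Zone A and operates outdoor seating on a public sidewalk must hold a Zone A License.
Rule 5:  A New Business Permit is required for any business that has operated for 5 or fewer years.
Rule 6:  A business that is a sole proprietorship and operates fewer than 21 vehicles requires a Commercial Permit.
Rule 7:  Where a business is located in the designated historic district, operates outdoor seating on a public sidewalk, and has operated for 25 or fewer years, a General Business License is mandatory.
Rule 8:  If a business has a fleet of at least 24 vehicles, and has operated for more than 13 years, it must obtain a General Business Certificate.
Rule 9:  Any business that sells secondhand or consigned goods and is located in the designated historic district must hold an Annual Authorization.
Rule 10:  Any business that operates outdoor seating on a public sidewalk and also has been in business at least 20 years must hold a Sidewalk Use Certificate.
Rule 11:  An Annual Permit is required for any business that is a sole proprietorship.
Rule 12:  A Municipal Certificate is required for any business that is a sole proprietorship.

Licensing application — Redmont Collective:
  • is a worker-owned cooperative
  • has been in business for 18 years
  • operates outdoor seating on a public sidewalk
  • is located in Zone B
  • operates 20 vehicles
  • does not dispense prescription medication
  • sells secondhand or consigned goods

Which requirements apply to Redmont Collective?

None

Rule 1: is a worker-owned cooperative (not: is a sole proprietorship) → Commercial Registration not required.
Rule 2: is a worker-owned cooperative (not: is a registered nonprofit) → Annual Certificate not required.
Rule 3: vehicles 20 < 26; years in business 18 ≥ 17 → Municipal License not required.
Rule 4: is located in Zone B (not: is located in Zone A); operates outdoor seating on a public sidewalk → Zone A License not required.
Rule 5: years in business 18 > 5 → New Business Permit not required.
Rule 6: is a worker-owned cooperative (not: is a sole proprietorship); vehicles 20 < 21 → Commercial Permit not required.
Rule 7: is located in Zone B (not: is located in the designated historic district); operates outdoor seating on a public sidewalk; years in business 18 ≤ 25 → General Business License not required.
Rule 8: vehicles 20 < 24; years in business 18 > 13 → General Business Certificate not required.
Rule 9: sells secondhand or consigned goods; is located in Zone B (not: is located in the designated historic district) → Annual Authorization not required.
Rule 10: operates outdoor seating on a public sidewalk; years in business 18 < 20 → Sidewalk Use Certificate not required.
Rule 11: is a worker-owned cooperative (not: is a sole proprietorship) → Annual Permit not required.
Rule 12: is a worker-owned cooperative (not: is a sole proprietorship) → Municipal Certificate not required.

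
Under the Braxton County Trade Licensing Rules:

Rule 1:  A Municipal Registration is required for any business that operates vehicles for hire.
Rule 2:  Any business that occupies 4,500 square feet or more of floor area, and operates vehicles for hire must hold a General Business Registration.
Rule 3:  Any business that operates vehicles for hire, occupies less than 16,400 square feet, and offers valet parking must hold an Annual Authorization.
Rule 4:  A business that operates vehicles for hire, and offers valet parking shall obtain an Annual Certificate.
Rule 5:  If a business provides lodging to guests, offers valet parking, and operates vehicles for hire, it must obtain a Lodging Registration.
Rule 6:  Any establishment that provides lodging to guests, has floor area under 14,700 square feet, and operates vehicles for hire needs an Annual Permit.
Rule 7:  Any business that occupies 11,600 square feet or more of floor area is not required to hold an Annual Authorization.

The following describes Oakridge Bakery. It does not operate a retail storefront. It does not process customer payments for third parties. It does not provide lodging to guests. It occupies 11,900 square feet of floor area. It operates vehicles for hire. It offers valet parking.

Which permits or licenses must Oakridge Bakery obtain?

Annual Certificate, General Business Registration, Municipal Registration

Rule 1: operates vehicles for hire → Municipal Registration required.
Rule 2: floor area 11,900 square feet ≥ 4,500 square feet; operates vehicles for hire → General Business Registration required.
Rule 3: operates vehicles for hire; floor area 11,900 square feet < 16,400 square feet; offers valet parking → Annual Authorization required.
Rule 4: operates vehicles for hire; offers valet parking → Annual Certificate required.
Rule 5: does not provide lodging to guests; offers valet parking; operates vehicles for hire → Lodging Registration not required.
Rule 6: does not provide lodging to guests; floor area 11,900 square feet < 14,700 square feet; operates vehicles for hire → Annual Permit not required.
Rule 7: floor area 11,900 square feet ≥ 11,600 square feet → exempt from Annual Authorization.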